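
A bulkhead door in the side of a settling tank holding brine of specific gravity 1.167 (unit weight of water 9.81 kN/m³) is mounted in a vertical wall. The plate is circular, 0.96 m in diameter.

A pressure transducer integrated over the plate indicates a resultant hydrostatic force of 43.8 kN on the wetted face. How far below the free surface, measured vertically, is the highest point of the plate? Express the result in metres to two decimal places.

d_top ≈ 4.81 m

γ = 1.167 × 9.81 = 11.44827 kN/m³.
A = π(0.48)² = 0.723823 m².
From F = γ·h_c·A, the centroid depth is h_c = 43.8/(11.44827 × 0.723823) = 5.28569 m.
The centroid is at the centre, 0.48 m below the top of the plate, so the highest point sits at h_top = 5.28569 − 0.48 = 4.80569 m below the surface.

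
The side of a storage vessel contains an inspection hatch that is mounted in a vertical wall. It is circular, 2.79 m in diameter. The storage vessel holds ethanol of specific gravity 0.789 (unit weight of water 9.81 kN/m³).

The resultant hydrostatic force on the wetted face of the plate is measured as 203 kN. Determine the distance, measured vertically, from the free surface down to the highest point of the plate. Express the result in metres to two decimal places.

γ = 0.789 × 9.81 = 7.74009 kN/m³.
A = π(1.395)² = 6.11362 m².
From F = γ·h_c·A, the centroid depth is h_c = 203/(7.74009 × 6.11362) = 4.28994 m.
The centroid is at the centre, 1.395 m below the top of the plate, so the highest point sits at h_top = 4.28994 − 1.395 = 2.89494 m below the surface.

d_top ≈ 2.89 m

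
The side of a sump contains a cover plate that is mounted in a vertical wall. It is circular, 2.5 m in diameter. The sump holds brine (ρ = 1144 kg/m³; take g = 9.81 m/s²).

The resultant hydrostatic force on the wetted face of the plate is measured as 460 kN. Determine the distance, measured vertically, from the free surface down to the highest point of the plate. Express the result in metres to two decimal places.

γ = ρg = 1144 × 9.81 / 1000 = 11.22264 kN/m³.
A = π(1.25)² = 4.90874 m².
From F = γ·h_c·A, the centroid depth is h_c = 460/(11.22264 × 4.90874) = 8.35012 m.
The centroid is at the centre, 1.25 m below the top of the plate, so the highest point sits at h_top = 8.35012 − 1.25 = 7.10012 m below the surface.

d_top ≈ 7.10 m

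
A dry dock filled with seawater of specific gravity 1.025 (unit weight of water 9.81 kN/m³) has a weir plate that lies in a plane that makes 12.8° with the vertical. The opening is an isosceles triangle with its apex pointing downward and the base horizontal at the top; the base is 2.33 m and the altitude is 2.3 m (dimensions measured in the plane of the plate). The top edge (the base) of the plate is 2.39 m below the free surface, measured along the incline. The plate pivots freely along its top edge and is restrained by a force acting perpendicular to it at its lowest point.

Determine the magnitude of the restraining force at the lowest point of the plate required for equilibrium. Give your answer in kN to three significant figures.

γ = 1.025 × 9.81 = 10.05525 kN/m³.
The plate makes 12.8° with the vertical, i.e. θ = 90° − 12.8° = 77.2° to the horizontal. Measuring y along the incline from the free-surface line, vertical depth h = y·sinθ with sinθ = 0.975149.
With the apex down, the centroid sits h/3 = 2.3/3 = 0.766667 m below the base (the top edge), so y_c = 2.39 + 0.766667 = 3.15667 m and h_c = 3.15667 × 0.975149 = 3.07822 m.
A = ½ × 2.33 × 2.3 = 2.6795 m².
Resultant F = γ·h_c·A = 10.05525 × 3.07822 × 2.6795 = 82.9366 kN.
I_c = b·h³/36 = 2.33 × 2.3³/36 = 0.787475 m⁴.
Centre of pressure: y_p = y_c + I_c/(y_c·A) = 3.15667 + 0.787475/(3.15667 × 2.6795) = 3.15667 + 0.0931009 = 3.24977 m along the plane.
The resultant acts 0.766667 + 0.0931009 = 0.859768 m (along the plate) below the hinge at the top edge, so the moment about the hinge is M = F × 0.859768 = 82.9366 × 0.859768 = 71.3062 kN·m.
A normal force at the bottom, 2.3 m from the hinge, must supply this moment: P = 71.3062/2.3 = 31.0027 kN.

P ≈ 31.0 kN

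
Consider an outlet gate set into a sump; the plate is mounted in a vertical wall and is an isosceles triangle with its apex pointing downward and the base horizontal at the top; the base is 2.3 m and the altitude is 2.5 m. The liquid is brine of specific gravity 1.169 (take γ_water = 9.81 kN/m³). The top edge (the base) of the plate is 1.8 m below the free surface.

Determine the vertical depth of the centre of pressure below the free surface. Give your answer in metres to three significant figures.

h_p = 2.77 m

γ = 1.169 × 9.81 = 11.46789 kN/m³.
With the apex down, the centroid sits h/3 = 2.5/3 = 0.833333 m below the base (the top edge), so the centroid depth is h_c = 1.8 + 0.833333 = 2.63333 m.
A = ½ × 2.3 × 2.5 = 2.875 m².
Resultant F = γ·h_c·A = 11.46789 × 2.63333 × 2.875 = 86.8214 kN.
I_c = b·h³/36 = 2.3 × 2.5³/36 = 0.998264 m⁴.
Centre of pressure: y_p = y_c + I_c/(y_c·A) = 2.63333 + 0.998264/(2.63333 × 2.875) = 2.63333 + 0.131857 = 2.76519 m along the plane.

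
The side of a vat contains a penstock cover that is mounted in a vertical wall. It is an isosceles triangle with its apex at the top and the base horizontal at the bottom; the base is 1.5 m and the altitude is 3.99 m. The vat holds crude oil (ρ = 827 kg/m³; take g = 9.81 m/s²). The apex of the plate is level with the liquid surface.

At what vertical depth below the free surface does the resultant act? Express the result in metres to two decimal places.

h_p = 2.99 m

γ = ρg = 827 × 9.81 / 1000 = 8.11287 kN/m³.
With the apex up, the centroid sits 2h/3 = 2 × 3.99/3 = 2.66 m below the apex, so the centroid depth is h_c = 2.66 m.
A = ½ × 1.5 × 3.99 = 2.9925 m².
Resultant F = γ·h_c·A = 8.11287 × 2.66 × 2.9925 = 64.5789 kN.
I_c = b·h³/36 = 1.5 × 3.99³/36 = 2.64672 m⁴.
Centre of pressure: y_p = y_c + I_c/(y_c·A) = 2.66 + 2.64672/(2.66 × 2.9925) = 2.66 + 0.3325 = 2.9925 m along the plane.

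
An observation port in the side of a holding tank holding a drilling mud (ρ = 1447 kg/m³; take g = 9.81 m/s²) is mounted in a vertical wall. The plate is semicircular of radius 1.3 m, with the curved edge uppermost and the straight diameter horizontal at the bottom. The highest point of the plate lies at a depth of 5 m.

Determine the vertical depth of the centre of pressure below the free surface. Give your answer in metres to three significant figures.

γ = ρg = 1447 × 9.81 / 1000 = 14.19507 kN/m³.
The centroid lies 4r/(3π) = 0.551737 m above the diameter, so r − 4r/(3π) = 1.3 − 0.551737 = 0.748263 m below the topmost point, so the centroid depth is h_c = 5 + 0.748263 = 5.74826 m.
A = πr²/2 = π × 1.3²/2 = 2.65465 m².
Resultant F = γ·h_c·A = 14.19507 × 5.74826 × 2.65465 = 216.611 kN.
I_c = (π/8 − 8/(9π))·r⁴ = 0.109757 × 1.3⁴ = 0.313477 m⁴.
Centre of pressure: y_p = y_c + I_c/(y_c·A) = 5.74826 + 0.313477/(5.74826 × 2.65465) = 5.74826 + 0.0205429 = 5.7688 m along the plane.

h_p = 5.77 m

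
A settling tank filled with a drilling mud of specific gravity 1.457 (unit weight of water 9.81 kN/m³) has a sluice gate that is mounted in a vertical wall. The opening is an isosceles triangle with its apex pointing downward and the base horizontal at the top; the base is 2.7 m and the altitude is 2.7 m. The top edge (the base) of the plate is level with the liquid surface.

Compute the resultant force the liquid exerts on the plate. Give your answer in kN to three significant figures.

F ≈ 46.9 kN

γ = 1.457 × 9.81 = 14.29317 kN/m³.
With the apex down, the centroid sits h/3 = 2.7/3 = 0.9 m below the base (the top edge), so the centroid depth is h_c = 0.9 m.
A = ½ × 2.7 × 2.7 = 3.645 m².
Resultant F = γ·h_c·A = 14.29317 × 0.9 × 3.645 = 46.8887 kN.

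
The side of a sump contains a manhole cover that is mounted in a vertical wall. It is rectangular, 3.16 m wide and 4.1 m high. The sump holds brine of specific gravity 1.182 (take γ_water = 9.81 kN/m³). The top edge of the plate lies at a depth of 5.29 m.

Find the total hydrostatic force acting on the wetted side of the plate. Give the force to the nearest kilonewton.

γ = 1.182 × 9.81 = 11.59542 kN/m³.
The centroid lies 4.1/2 = 2.05 m below the top edge, so the centroid depth is h_c = 5.29 + 2.05 = 7.34 m.
A = 3.16 × 4.1 = 12.956 m².
Resultant F = γ·h_c·A = 11.59542 × 7.34 × 12.956 = 1102.69 kN.

F ≈ 1103 kN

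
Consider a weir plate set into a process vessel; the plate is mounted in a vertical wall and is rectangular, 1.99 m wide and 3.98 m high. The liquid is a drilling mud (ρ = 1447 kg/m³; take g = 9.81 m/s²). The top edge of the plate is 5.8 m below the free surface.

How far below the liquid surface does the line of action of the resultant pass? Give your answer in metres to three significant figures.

h_p = 7.96 m

γ = ρg = 1447 × 9.81 / 1000 = 14.19507 kN/m³.
The centroid lies 3.98/2 = 1.99 m below the top edge, so the centroid depth is h_c = 5.8 + 1.99 = 7.79 m.
A = 1.99 × 3.98 = 7.9202 m².
Resultant F = γ·h_c·A = 14.19507 × 7.79 × 7.9202 = 875.813 kN.
I_c = b·h³/12 = 1.99 × 3.98³/12 = 10.4549 m⁴.
Centre of pressure: y_p = y_c + I_c/(y_c·A) = 7.79 + 10.4549/(7.79 × 7.9202) = 7.79 + 0.169452 = 7.95945 m along the plane.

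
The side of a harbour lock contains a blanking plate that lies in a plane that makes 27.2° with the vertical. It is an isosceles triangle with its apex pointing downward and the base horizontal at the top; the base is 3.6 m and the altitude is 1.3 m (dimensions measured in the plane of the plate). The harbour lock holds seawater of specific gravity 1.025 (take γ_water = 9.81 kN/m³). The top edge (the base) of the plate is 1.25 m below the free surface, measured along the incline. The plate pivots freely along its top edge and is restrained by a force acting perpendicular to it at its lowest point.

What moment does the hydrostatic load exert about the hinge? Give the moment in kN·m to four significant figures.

M ≈ 17.23 kN·m

γ = 1.025 × 9.81 = 10.05525 kN/m³.
The plate makes 27.2° with the vertical, i.e. θ = 90° − 27.2° = 62.8° to the horizontal. Measuring y along the incline from the free-surface line, vertical depth h = y·sinθ with sinθ = 0.889416.
With the apex down, the centroid sits h/3 = 1.3/3 = 0.433333 m below the base (the top edge), so y_c = 1.25 + 0.433333 = 1.68333 m and h_c = 1.68333 × 0.889416 = 1.49718 m.
A = ½ × 3.6 × 1.3 = 2.34 m².
Resultant F = γ·h_c·A = 10.05525 × 1.49718 × 2.34 = 35.2276 kN.
I_c = b·h³/36 = 3.6 × 1.3³/36 = 0.2197 m⁴.
Centre of pressure: y_p = y_c + I_c/(y_c·A) = 1.68333 + 0.2197/(1.68333 × 2.34) = 1.68333 + 0.0557757 = 1.73911 m along the plane.
The resultant acts 0.433333 + 0.0557757 = 0.489109 m (along the plate) below the hinge at the top edge, so the moment about the hinge is M = F × 0.489109 = 35.2276 × 0.489109 = 17.2301 kN·m.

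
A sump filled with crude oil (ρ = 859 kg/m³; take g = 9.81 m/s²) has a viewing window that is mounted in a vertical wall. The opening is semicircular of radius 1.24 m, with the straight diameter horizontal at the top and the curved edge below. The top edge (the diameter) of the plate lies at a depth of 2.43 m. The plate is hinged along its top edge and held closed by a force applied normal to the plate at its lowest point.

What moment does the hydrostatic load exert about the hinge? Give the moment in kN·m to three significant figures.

γ = ρg = 859 × 9.81 / 1000 = 8.42679 kN/m³.
The centroid of a semicircle lies 4r/(3π) = 0.526272 m from the diameter, here below the top edge, so the centroid depth is h_c = 2.43 + 0.526272 = 2.95627 m.
A = πr²/2 = π × 1.24²/2 = 2.41526 m².
Resultant F = γ·h_c·A = 8.42679 × 2.95627 × 2.41526 = 60.1686 kN.
I_c = (π/8 − 8/(9π))·r⁴ = 0.109757 × 1.24⁴ = 0.259489 m⁴.
Centre of pressure: y_p = y_c + I_c/(y_c·A) = 2.95627 + 0.259489/(2.95627 × 2.41526) = 2.95627 + 0.0363422 = 2.99261 m along the plane.
The resultant acts 0.526272 + 0.0363422 = 0.562614 m (along the plate) below the hinge at the top edge, so the moment about the hinge is M = F × 0.562614 = 60.1686 × 0.562614 = 33.8517 kN·m.

M ≈ 33.9 kN·m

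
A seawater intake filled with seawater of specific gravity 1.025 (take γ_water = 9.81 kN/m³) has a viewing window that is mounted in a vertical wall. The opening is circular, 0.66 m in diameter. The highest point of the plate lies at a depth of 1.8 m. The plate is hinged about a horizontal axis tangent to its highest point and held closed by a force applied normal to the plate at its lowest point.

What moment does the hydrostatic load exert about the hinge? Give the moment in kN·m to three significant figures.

γ = 1.025 × 9.81 = 10.05525 kN/m³.
The centroid is at the centre, 0.33 m below the top of the plate, so the centroid depth is h_c = 1.8 + 0.33 = 2.13 m.
A = π(0.33)² = 0.342119 m².
Resultant F = γ·h_c·A = 10.05525 × 2.13 × 0.342119 = 7.3274 kN.
I_c = πr⁴/4 = π × 0.33⁴/4 = 0.0093142 m⁴.
Centre of pressure: y_p = y_c + I_c/(y_c·A) = 2.13 + 0.0093142/(2.13 × 0.342119) = 2.13 + 0.0127817 = 2.14278 m along the plane.
The resultant acts 0.33 + 0.0127817 = 0.342782 m (along the plate) below the hinge at the top edge, so the moment about the hinge is M = F × 0.342782 = 7.3274 × 0.342782 = 2.5117 kN·m.

M ≈ 2.51 kN·m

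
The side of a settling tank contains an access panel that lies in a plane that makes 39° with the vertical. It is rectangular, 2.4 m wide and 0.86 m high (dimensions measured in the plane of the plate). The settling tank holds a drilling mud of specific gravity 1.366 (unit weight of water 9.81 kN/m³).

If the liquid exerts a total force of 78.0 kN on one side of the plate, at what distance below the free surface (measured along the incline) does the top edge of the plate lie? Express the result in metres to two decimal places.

γ = 1.366 × 9.81 = 13.40046 kN/m³.
A = 2.4 × 0.86 = 2.064 m².
From F = γ·h_c·A, the centroid depth is h_c = 78.0/(13.40046 × 2.064) = 2.8201 m.
The plate makes 39° with the vertical, i.e. θ = 90° − 39° = 51° to the horizontal. Measuring y along the incline from the free-surface line, vertical depth h = y·sinθ with sinθ = 0.777146.
Along the incline, y_c = h_c/sinθ = 2.8201/0.777146 = 3.62879 m.
The centroid lies 0.86/2 = 0.43 m below the top edge, so the top edge sits at y_top = 3.62879 − 0.43 = 3.19879 m along the incline.

y_top ≈ 3.20 m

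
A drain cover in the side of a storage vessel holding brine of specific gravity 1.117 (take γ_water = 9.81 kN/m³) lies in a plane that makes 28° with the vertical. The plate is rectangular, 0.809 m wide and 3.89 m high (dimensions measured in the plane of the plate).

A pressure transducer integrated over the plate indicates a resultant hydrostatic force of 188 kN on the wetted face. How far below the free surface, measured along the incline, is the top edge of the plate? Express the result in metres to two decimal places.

γ = 1.117 × 9.81 = 10.95777 kN/m³.
A = 0.809 × 3.89 = 3.14701 m².
From F = γ·h_c·A, the centroid depth is h_c = 188/(10.95777 × 3.14701) = 5.45177 m.
The plate makes 28° with the vertical, i.e. θ = 90° − 28° = 62° to the horizontal. Measuring y along the incline from the free-surface line, vertical depth h = y·sinθ with sinθ = 0.882948.
Along the incline, y_c = h_c/sinθ = 5.45177/0.882948 = 6.17451 m.
The centroid lies 3.89/2 = 1.945 m below the top edge, so the top edge sits at y_top = 6.17451 − 1.945 = 4.22951 m along the incline.

y_top ≈ 4.23 m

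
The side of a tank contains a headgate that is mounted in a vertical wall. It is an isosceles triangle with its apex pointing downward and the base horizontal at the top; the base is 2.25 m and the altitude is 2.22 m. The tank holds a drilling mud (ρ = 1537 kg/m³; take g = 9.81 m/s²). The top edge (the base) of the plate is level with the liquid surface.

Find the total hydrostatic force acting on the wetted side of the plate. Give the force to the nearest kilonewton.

γ = ρg = 1537 × 9.81 / 1000 = 15.07797 kN/m³.
With the apex down, the centroid sits h/3 = 2.22/3 = 0.74 m below the base (the top edge), so the centroid depth is h_c = 0.74 m.
A = ½ × 2.25 × 2.22 = 2.4975 m².
Resultant F = γ·h_c·A = 15.07797 × 0.74 × 2.4975 = 27.8664 kN.

F ≈ 28 kN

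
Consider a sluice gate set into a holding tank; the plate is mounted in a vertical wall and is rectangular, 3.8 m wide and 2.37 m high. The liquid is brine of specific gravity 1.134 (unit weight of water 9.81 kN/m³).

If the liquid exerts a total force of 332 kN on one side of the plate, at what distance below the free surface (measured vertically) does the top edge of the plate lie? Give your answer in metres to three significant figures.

γ = 1.134 × 9.81 = 11.12454 kN/m³.
A = 3.8 × 2.37 = 9.006 m².
From F = γ·h_c·A, the centroid depth is h_c = 332/(11.12454 × 9.006) = 3.31378 m.
The centroid lies 2.37/2 = 1.185 m below the top edge, so the top edge sits at h_top = 3.31378 − 1.185 = 2.12878 m below the surface.

d_top ≈ 2.13 m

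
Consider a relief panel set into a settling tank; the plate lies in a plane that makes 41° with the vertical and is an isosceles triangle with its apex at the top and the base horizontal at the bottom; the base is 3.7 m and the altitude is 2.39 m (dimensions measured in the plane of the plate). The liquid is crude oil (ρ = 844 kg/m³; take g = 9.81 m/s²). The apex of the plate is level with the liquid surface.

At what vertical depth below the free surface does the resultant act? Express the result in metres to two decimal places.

h_p = 1.35 m

γ = ρg = 844 × 9.81 / 1000 = 8.27964 kN/m³.
The plate makes 41° with the vertical, i.e. θ = 90° − 41° = 49° to the horizontal. Measuring y along the incline from the free-surface line, vertical depth h = y·sinθ with sinθ = 0.754710.
With the apex up, the centroid sits 2h/3 = 2 × 2.39/3 = 1.59333 m below the apex, so y_c = 1.59333 m and h_c = 1.59333 × 0.754710 = 1.2025 m.
A = ½ × 3.7 × 2.39 = 4.4215 m².
Resultant F = γ·h_c·A = 8.27964 × 1.2025 × 4.4215 = 44.0216 kN.
I_c = b·h³/36 = 3.7 × 2.39³/36 = 1.40311 m⁴.
Centre of pressure: y_p = y_c + I_c/(y_c·A) = 1.59333 + 1.40311/(1.59333 × 4.4215) = 1.59333 + 0.199167 = 1.7925 m along the plane.
Vertically, h_p = y_p·sinθ = 1.7925 × 0.754710 = 1.35282 m.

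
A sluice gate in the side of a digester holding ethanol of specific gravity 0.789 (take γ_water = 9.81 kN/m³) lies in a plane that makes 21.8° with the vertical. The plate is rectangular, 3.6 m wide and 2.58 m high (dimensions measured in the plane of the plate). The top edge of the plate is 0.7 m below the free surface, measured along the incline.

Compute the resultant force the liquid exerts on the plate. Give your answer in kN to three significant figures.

γ = 0.789 × 9.81 = 7.74009 kN/m³.
The plate makes 21.8° with the vertical, i.e. θ = 90° − 21.8° = 68.2° to the horizontal. Measuring y along the incline from the free-surface line, vertical depth h = y·sinθ with sinθ = 0.928486.
The centroid lies 2.58/2 = 1.29 m below the top edge, so y_c = 0.7 + 1.29 = 1.99 m and h_c = 1.99 × 0.928486 = 1.84769 m.
A = 3.6 × 2.58 = 9.288 m².
Resultant F = γ·h_c·A = 7.74009 × 1.84769 × 9.288 = 132.83 kN.

F ≈ 133 kN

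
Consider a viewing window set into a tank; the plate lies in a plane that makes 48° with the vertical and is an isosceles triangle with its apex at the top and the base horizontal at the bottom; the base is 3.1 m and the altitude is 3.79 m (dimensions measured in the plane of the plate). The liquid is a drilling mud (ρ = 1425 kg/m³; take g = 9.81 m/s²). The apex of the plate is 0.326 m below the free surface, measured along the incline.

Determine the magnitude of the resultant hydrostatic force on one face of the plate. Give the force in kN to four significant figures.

γ = ρg = 1425 × 9.81 / 1000 = 13.97925 kN/m³.
The plate makes 48° with the vertical, i.e. θ = 90° − 48° = 42° to the horizontal. Measuring y along the incline from the free-surface line, vertical depth h = y·sinθ with sinθ = 0.669131.
With the apex up, the centroid sits 2h/3 = 2 × 3.79/3 = 2.52667 m below the apex, so y_c = 0.326 + 2.52667 = 2.85267 m and h_c = 2.85267 × 0.669131 = 1.90881 m.
A = ½ × 3.1 × 3.79 = 5.8745 m².
Resultant F = γ·h_c·A = 13.97925 × 1.90881 × 5.8745 = 156.754 kN.

F ≈ 156.8 kN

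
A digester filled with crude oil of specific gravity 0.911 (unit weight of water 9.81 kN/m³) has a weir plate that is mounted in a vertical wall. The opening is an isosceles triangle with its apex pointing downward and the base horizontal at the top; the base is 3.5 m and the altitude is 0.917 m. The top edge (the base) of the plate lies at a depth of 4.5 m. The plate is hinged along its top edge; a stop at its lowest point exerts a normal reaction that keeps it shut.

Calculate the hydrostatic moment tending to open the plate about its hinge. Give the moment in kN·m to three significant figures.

γ = 0.911 × 9.81 = 8.93691 kN/m³.
With the apex down, the centroid sits h/3 = 0.917/3 = 0.305667 m below the base (the top edge), so the centroid depth is h_c = 4.5 + 0.305667 = 4.80567 m.
A = ½ × 3.5 × 0.917 = 1.60475 m².
Resultant F = γ·h_c·A = 8.93691 × 4.80567 × 1.60475 = 68.9205 kN.
I_c = b·h³/36 = 3.5 × 0.917³/36 = 0.0749676 m⁴.
Centre of pressure: y_p = y_c + I_c/(y_c·A) = 4.80567 + 0.0749676/(4.80567 × 1.60475) = 4.80567 + 0.00972103 = 4.81539 m along the plane.
The resultant acts 0.305667 + 0.00972103 = 0.315388 m (along the plate) below the hinge at the top edge, so the moment about the hinge is M = F × 0.315388 = 68.9205 × 0.315388 = 21.7367 kN·m.

M ≈ 21.7 kN·m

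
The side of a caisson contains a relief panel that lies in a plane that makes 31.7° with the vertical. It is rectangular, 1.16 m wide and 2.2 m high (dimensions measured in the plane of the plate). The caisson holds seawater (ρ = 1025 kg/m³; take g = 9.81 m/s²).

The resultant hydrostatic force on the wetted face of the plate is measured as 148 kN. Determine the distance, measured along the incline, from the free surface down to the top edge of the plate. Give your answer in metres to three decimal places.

y_top ≈ 5.679 m

γ = ρg = 1025 × 9.81 / 1000 = 10.05525 kN/m³.
A = 1.16 × 2.2 = 2.552 m².
From F = γ·h_c·A, the centroid depth is h_c = 148/(10.05525 × 2.552) = 5.76751 m.
The plate makes 31.7° with the vertical, i.e. θ = 90° − 31.7° = 58.3° to the horizontal. Measuring y along the incline from the free-surface line, vertical depth h = y·sinθ with sinθ = 0.850811.
Along the incline, y_c = h_c/sinθ = 5.76751/0.850811 = 6.77884 m.
The centroid lies 2.2/2 = 1.1 m below the top edge, so the top edge sits at y_top = 6.77884 − 1.1 = 5.67884 m along the incline.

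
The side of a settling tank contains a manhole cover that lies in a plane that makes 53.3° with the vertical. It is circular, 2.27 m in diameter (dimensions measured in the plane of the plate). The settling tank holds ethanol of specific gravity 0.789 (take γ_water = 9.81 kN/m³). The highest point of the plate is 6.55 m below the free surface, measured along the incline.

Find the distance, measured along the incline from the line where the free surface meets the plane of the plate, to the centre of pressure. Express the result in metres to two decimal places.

y_p = 7.73 m

γ = 0.789 × 9.81 = 7.74009 kN/m³.
The plate makes 53.3° with the vertical, i.e. θ = 90° − 53.3° = 36.7° to the horizontal. Measuring y along the incline from the free-surface line, vertical depth h = y·sinθ with sinθ = 0.597625.
The centroid is at the centre, 1.135 m below the top of the plate, so y_c = 6.55 + 1.135 = 7.685 m and h_c = 7.685 × 0.597625 = 4.59275 m.
A = π(1.135)² = 4.04708 m².
Resultant F = γ·h_c·A = 7.74009 × 4.59275 × 4.04708 = 143.867 kN.
I_c = πr⁴/4 = π × 1.135⁴/4 = 1.30339 m⁴.
Centre of pressure: y_p = y_c + I_c/(y_c·A) = 7.685 + 1.30339/(7.685 × 4.04708) = 7.685 + 0.0419072 = 7.72691 m along the plane.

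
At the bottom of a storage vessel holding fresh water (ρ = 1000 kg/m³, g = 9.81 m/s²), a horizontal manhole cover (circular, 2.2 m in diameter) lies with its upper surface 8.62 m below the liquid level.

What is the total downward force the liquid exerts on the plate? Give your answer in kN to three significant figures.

F ≈ 321 kN

γ = ρg = 1000 × 9.81 = 9810 N/m³ = 9.81 kN/m³.
The plate is horizontal, so pressure is uniform at p = γ·h = 9.81 × 8.62 = 84.5622 kN/m².
A = π(1.1)² = 3.80133 m².
F = p·A = 84.5622 × 3.80133 = 321.449 kN.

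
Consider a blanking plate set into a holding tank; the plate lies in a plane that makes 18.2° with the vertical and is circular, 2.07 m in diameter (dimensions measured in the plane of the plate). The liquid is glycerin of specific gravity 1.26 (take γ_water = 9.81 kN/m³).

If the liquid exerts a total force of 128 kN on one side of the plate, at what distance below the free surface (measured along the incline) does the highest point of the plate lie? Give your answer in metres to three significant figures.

γ = 1.26 × 9.81 = 12.3606 kN/m³.
A = π(1.035)² = 3.36535 m².
From F = γ·h_c·A, the centroid depth is h_c = 128/(12.3606 × 3.36535) = 3.07709 m.
The plate makes 18.2° with the vertical, i.e. θ = 90° − 18.2° = 71.8° to the horizontal. Measuring y along the incline from the free-surface line, vertical depth h = y·sinθ with sinθ = 0.949972.
Along the incline, y_c = h_c/sinθ = 3.07709/0.949972 = 3.23914 m.
The centroid is at the centre, 1.035 m below the top of the plate, so the highest point sits at y_top = 3.23914 − 1.035 = 2.20414 m along the incline.

y_top ≈ 2.20 m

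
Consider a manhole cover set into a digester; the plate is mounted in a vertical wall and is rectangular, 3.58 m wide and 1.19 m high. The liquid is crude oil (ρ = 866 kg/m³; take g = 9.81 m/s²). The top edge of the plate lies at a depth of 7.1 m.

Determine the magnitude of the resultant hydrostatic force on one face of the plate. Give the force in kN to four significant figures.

F ≈ 278.5 kN

γ = ρg = 866 × 9.81 / 1000 = 8.49546 kN/m³.
The centroid lies 1.19/2 = 0.595 m below the top edge, so the centroid depth is h_c = 7.1 + 0.595 = 7.695 m.
A = 3.58 × 1.19 = 4.2602 m².
Resultant F = γ·h_c·A = 8.49546 × 7.695 × 4.2602 = 278.5 kN.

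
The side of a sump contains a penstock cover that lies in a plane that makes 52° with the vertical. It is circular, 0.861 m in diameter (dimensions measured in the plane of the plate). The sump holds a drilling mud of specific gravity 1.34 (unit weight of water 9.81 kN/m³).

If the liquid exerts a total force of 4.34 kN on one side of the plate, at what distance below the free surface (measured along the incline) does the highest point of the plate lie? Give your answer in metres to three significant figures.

γ = 1.34 × 9.81 = 13.1454 kN/m³.
A = π(0.4305)² = 0.582232 m².
From F = γ·h_c·A, the centroid depth is h_c = 4.34/(13.1454 × 0.582232) = 0.567048 m.
The plate makes 52° with the vertical, i.e. θ = 90° − 52° = 38° to the horizontal. Measuring y along the incline from the free-surface line, vertical depth h = y·sinθ with sinθ = 0.615661.
Along the incline, y_c = h_c/sinθ = 0.567048/0.615661 = 0.921039 m.
The centroid is at the centre, 0.4305 m below the top of the plate, so the highest point sits at y_top = 0.921039 − 0.4305 = 0.490539 m along the incline.

y_top ≈ 0.491 m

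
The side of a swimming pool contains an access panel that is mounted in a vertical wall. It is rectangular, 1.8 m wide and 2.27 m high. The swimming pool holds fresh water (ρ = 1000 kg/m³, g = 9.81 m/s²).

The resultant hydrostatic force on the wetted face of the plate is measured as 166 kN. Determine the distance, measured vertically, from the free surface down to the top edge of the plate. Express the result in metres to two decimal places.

d_top ≈ 3.01 m

γ = ρg = 1000 × 9.81 = 9810 N/m³ = 9.81 kN/m³.
A = 1.8 × 2.27 = 4.086 m².
From F = γ·h_c·A, the centroid depth is h_c = 166/(9.81 × 4.086) = 4.14134 m.
The centroid lies 2.27/2 = 1.135 m below the top edge, so the top edge sits at h_top = 4.14134 − 1.135 = 3.00634 m below the surface.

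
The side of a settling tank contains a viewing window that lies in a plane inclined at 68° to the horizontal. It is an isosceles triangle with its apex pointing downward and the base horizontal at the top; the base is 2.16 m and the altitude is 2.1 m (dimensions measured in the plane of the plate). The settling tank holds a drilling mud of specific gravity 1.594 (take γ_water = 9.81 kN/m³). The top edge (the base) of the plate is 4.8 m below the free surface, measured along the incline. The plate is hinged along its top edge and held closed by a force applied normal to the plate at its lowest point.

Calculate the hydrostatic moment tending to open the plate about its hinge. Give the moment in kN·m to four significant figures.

γ = 1.594 × 9.81 = 15.63714 kN/m³.
Let θ = 68° be the plate's angle to the horizontal; measure y along the incline from where the plane meets the free surface. Vertical depth h = y·sinθ with sinθ = 0.927184.
With the apex down, the centroid sits h/3 = 2.1/3 = 0.7 m below the base (the top edge), so y_c = 4.8 + 0.7 = 5.5 m and h_c = 5.5 × 0.927184 = 5.09951 m.
A = ½ × 2.16 × 2.1 = 2.268 m².
Resultant F = γ·h_c·A = 15.63714 × 5.09951 × 2.268 = 180.854 kN.
I_c = b·h³/36 = 2.16 × 2.1³/36 = 0.55566 m⁴.
Centre of pressure: y_p = y_c + I_c/(y_c·A) = 5.5 + 0.55566/(5.5 × 2.268) = 5.5 + 0.0445455 = 5.54455 m along the plane.
The resultant acts 0.7 + 0.0445455 = 0.744545 m (along the plate) below the hinge at the top edge, so the moment about the hinge is M = F × 0.744545 = 180.854 × 0.744545 = 134.654 kN·m.

M ≈ 134.7 kN·m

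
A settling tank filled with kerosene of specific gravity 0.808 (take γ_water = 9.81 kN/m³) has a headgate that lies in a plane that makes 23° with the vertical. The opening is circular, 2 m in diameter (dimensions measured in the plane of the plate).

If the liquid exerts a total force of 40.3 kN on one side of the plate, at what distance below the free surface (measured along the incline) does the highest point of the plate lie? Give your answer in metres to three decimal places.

γ = 0.808 × 9.81 = 7.92648 kN/m³.
A = π(1)² = 3.14159 m².
From F = γ·h_c·A, the centroid depth is h_c = 40.3/(7.92648 × 3.14159) = 1.61836 m.
The plate makes 23° with the vertical, i.e. θ = 90° − 23° = 67° to the horizontal. Measuring y along the incline from the free-surface line, vertical depth h = y·sinθ with sinθ = 0.920505.
Along the incline, y_c = h_c/sinθ = 1.61836/0.920505 = 1.75812 m.
The centroid is at the centre, 1 m below the top of the plate, so the highest point sits at y_top = 1.75812 − 1 = 0.75812 m along the incline.

y_top ≈ 0.758 m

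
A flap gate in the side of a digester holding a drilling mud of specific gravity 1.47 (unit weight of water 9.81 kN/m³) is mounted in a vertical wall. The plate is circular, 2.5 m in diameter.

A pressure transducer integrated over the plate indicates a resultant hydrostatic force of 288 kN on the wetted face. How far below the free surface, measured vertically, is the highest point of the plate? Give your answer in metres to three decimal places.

γ = 1.47 × 9.81 = 14.4207 kN/m³.
A = π(1.25)² = 4.90874 m².
From F = γ·h_c·A, the centroid depth is h_c = 288/(14.4207 × 4.90874) = 4.06852 m.
The centroid is at the centre, 1.25 m below the top of the plate, so the highest point sits at h_top = 4.06852 − 1.25 = 2.81852 m below the surface.

d_top ≈ 2.819 m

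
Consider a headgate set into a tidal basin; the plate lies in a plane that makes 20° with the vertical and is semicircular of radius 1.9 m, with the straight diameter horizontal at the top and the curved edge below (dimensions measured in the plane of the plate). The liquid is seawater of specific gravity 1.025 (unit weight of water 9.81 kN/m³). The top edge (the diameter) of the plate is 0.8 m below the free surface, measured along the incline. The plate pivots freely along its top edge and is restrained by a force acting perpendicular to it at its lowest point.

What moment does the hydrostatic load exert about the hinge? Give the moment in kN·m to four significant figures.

γ = 1.025 × 9.81 = 10.05525 kN/m³.
The plate makes 20° with the vertical, i.e. θ = 90° − 20° = 70° to the horizontal. Measuring y along the incline from the free-surface line, vertical depth h = y·sinθ with sinθ = 0.939693.
The centroid of a semicircle lies 4r/(3π) = 0.806385 m from the diameter, here below the top edge, so y_c = 0.8 + 0.806385 = 1.60638 m and h_c = 1.60638 × 0.939693 = 1.5095 m.
A = πr²/2 = π × 1.9²/2 = 5.67057 m².
Resultant F = γ·h_c·A = 10.05525 × 1.5095 × 5.67057 = 86.0702 kN.
I_c = (π/8 − 8/(9π))·r⁴ = 0.109757 × 1.9⁴ = 1.43036 m⁴.
Centre of pressure: y_p = y_c + I_c/(y_c·A) = 1.60638 + 1.43036/(1.60638 × 5.67057) = 1.60638 + 0.157026 = 1.76341 m along the plane.
The resultant acts 0.806385 + 0.157026 = 0.963411 m (along the plate) below the hinge at the top edge, so the moment about the hinge is M = F × 0.963411 = 86.0702 × 0.963411 = 82.921 kN·m.

M ≈ 82.92 kN·m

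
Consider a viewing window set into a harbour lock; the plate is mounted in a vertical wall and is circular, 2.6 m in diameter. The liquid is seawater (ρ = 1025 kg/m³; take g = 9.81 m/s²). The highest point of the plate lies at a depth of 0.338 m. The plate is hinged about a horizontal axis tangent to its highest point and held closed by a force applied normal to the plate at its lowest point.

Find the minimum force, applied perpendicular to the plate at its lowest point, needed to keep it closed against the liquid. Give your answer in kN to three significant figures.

P ≈ 52.4 kN

γ = ρg = 1025 × 9.81 / 1000 = 10.05525 kN/m³.
The centroid is at the centre, 1.3 m below the top of the plate, so the centroid depth is h_c = 0.338 + 1.3 = 1.638 m.
A = π(1.3)² = 5.30929 m².
Resultant F = γ·h_c·A = 10.05525 × 1.638 × 5.30929 = 87.4467 kN.
I_c = πr⁴/4 = π × 1.3⁴/4 = 2.24318 m⁴.
Centre of pressure: y_p = y_c + I_c/(y_c·A) = 1.638 + 2.24318/(1.638 × 5.30929) = 1.638 + 0.257937 = 1.89594 m along the plane.
The resultant acts 1.3 + 0.257937 = 1.55794 m (along the plate) below the hinge at the top edge, so the moment about the hinge is M = F × 1.55794 = 87.4467 × 1.55794 = 136.237 kN·m.
A normal force at the bottom, 2.6 m from the hinge, must supply this moment: P = 136.237/2.6 = 52.3988 kN.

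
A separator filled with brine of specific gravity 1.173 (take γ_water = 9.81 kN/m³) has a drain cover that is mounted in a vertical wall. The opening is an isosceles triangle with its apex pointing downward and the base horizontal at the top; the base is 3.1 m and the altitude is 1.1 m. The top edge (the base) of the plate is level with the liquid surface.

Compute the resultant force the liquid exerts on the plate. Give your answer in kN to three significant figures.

γ = 1.173 × 9.81 = 11.50713 kN/m³.
With the apex down, the centroid sits h/3 = 1.1/3 = 0.366667 m below the base (the top edge), so the centroid depth is h_c = 0.366667 m.
A = ½ × 3.1 × 1.1 = 1.705 m².
Resultant F = γ·h_c·A = 11.50713 × 0.366667 × 1.705 = 7.19388 kN.

F ≈ 7.19 kN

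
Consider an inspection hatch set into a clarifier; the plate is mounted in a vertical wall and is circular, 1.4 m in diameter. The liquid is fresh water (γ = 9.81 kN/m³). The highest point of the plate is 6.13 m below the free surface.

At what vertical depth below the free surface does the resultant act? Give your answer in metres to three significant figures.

h_p = 6.85 m

γ = 9.81 kN/m³.
The centroid is at the centre, 0.7 m below the top of the plate, so the centroid depth is h_c = 6.13 + 0.7 = 6.83 m.
A = π(0.7)² = 1.53938 m².
Resultant F = γ·h_c·A = 9.81 × 6.83 × 1.53938 = 103.142 kN.
I_c = πr⁴/4 = π × 0.7⁴/4 = 0.188574 m⁴.
Centre of pressure: y_p = y_c + I_c/(y_c·A) = 6.83 + 0.188574/(6.83 × 1.53938) = 6.83 + 0.0179356 = 6.84794 m along the plane.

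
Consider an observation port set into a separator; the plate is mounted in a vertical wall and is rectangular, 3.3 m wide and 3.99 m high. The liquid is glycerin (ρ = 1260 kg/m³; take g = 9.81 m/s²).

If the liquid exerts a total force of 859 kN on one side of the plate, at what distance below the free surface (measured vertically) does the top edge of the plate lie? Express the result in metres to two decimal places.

d_top ≈ 3.28 m

γ = ρg = 1260 × 9.81 / 1000 = 12.3606 kN/m³.
A = 3.3 × 3.99 = 13.167 m².
From F = γ·h_c·A, the centroid depth is h_c = 859/(12.3606 × 13.167) = 5.27797 m.
The centroid lies 3.99/2 = 1.995 m below the top edge, so the top edge sits at h_top = 5.27797 − 1.995 = 3.28297 m below the surface.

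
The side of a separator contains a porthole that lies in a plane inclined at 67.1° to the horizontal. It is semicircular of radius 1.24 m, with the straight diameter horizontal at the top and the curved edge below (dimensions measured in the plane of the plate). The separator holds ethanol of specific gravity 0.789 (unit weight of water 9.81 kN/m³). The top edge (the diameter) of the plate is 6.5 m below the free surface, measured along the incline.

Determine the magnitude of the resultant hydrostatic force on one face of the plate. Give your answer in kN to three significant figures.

γ = 0.789 × 9.81 = 7.74009 kN/m³.
Let θ = 67.1° be the plate's angle to the horizontal; measure y along the incline from where the plane meets the free surface. Vertical depth h = y·sinθ with sinθ = 0.921185.
The centroid of a semicircle lies 4r/(3π) = 0.526272 m from the diameter, here below the top edge, so y_c = 6.5 + 0.526272 = 7.02627 m and h_c = 7.02627 × 0.921185 = 6.47249 m.
A = πr²/2 = π × 1.24²/2 = 2.41526 m².
Resultant F = γ·h_c·A = 7.74009 × 6.47249 × 2.41526 = 120.999 kN.

F ≈ 121 kN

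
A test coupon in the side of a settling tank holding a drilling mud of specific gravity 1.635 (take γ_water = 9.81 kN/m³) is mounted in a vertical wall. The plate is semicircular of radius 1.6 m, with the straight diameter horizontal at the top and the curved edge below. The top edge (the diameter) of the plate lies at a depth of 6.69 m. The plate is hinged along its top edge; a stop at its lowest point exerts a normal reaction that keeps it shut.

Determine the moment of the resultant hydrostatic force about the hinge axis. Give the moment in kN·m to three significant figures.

γ = 1.635 × 9.81 = 16.03935 kN/m³.
The centroid of a semicircle lies 4r/(3π) = 0.679061 m from the diameter, here below the top edge, so the centroid depth is h_c = 6.69 + 0.679061 = 7.36906 m.
A = πr²/2 = π × 1.6²/2 = 4.02124 m².
Resultant F = γ·h_c·A = 16.03935 × 7.36906 × 4.02124 = 475.29 kN.
I_c = (π/8 − 8/(9π))·r⁴ = 0.109757 × 1.6⁴ = 0.719303 m⁴.
Centre of pressure: y_p = y_c + I_c/(y_c·A) = 7.36906 + 0.719303/(7.36906 × 4.02124) = 7.36906 + 0.0242739 = 7.39333 m along the plane.
The resultant acts 0.679061 + 0.0242739 = 0.703335 m (along the plate) below the hinge at the top edge, so the moment about the hinge is M = F × 0.703335 = 475.29 × 0.703335 = 334.288 kN·m.

M ≈ 334 kN·m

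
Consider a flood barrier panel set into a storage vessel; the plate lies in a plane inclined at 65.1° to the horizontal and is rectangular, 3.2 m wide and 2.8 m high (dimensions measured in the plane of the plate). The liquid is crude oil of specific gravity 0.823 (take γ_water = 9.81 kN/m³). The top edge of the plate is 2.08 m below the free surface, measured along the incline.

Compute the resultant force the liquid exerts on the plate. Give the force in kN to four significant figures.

γ = 0.823 × 9.81 = 8.07363 kN/m³.
Let θ = 65.1° be the plate's angle to the horizontal; measure y along the incline from where the plane meets the free surface. Vertical depth h = y·sinθ with sinθ = 0.907044.
The centroid lies 2.8/2 = 1.4 m below the top edge, so y_c = 2.08 + 1.4 = 3.48 m and h_c = 3.48 × 0.907044 = 3.15651 m.
A = 3.2 × 2.8 = 8.96 m².
Resultant F = γ·h_c·A = 8.07363 × 3.15651 × 8.96 = 228.341 kN.

F ≈ 228.3 kN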